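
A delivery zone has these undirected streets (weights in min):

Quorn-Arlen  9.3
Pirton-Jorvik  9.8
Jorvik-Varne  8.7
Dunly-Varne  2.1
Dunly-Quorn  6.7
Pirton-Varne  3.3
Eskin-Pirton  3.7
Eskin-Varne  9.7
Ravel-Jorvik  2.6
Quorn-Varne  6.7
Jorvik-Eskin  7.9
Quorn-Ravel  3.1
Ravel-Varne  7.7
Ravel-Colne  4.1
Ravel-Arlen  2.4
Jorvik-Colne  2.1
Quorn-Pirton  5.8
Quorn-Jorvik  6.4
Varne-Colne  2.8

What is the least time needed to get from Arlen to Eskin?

12.9 min

Settle nodes by increasing distance from Arlen:
Arlen: 0
Ravel: 2.4  (via Arlen)
Jorvik: 5  (via Ravel)
Quorn: 5.5  (via Ravel)
Colne: 6.5  (via Ravel)
Varne: 9.3  (via Colne)
Pirton: 11.3  (via Quorn)
Dunly: 11.4  (via Varne)
Eskin: 12.9  (via Jorvik)
Shortest route: Arlen–Ravel–Jorvik–Eskin = 12.9 min.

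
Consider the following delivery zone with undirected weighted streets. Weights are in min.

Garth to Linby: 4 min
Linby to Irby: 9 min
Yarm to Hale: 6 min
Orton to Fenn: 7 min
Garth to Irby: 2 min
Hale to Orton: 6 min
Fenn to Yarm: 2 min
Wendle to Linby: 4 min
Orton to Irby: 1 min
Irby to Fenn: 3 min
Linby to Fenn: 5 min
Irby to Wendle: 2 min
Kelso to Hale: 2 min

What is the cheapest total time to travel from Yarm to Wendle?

Enumerating some paths:
Yarm–Fenn–Linby–Wendle: 2+5+4 = 11
Yarm–Fenn–Irby–Wendle: 2+3+2 = 7
The minimum is 7 min via Yarm–Fenn–Irby–Wendle.

7 min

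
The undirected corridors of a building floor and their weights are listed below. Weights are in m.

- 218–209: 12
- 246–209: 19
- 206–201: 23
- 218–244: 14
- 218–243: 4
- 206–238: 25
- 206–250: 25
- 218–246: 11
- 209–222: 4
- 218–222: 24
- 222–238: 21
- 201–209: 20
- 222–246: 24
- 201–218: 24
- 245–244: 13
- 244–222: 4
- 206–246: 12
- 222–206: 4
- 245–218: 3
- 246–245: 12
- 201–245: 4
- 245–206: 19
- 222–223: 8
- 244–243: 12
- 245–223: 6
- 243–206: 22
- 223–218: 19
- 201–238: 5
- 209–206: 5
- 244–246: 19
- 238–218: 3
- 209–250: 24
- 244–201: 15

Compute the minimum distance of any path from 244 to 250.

Candidate routes:
244 → 222 → 209 → 250: 4+4+24 = 32
244 → 222 → 209 → 206 → 250: 4+4+5+25 = 38
244 → 222 → 206 → 209 → 250: 4+4+5+24 = 37
244 → 222 → 206 → 250: 4+4+25 = 33
The minimum is 32 m via 244 → 222 → 209 → 250.

32 m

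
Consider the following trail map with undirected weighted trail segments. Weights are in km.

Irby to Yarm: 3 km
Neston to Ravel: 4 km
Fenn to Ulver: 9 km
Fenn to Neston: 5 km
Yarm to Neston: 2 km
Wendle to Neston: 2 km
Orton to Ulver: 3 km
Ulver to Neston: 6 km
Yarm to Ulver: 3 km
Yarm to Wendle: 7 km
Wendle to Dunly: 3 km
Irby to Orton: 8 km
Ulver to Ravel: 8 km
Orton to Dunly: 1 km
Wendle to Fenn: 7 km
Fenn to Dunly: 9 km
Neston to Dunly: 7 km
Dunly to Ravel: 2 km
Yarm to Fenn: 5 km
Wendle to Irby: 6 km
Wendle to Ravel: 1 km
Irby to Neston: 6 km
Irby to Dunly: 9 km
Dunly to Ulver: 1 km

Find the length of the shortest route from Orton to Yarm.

Enumerating some paths:
Orton–Dunly–Wendle–Neston–Yarm: 1+3+2+2 = 8
Orton–Dunly–Ulver–Yarm: 1+1+3 = 5
Orton–Ulver–Yarm: 3+3 = 6
Cheapest is Orton–Dunly–Ulver–Yarm at 5 km.

5 km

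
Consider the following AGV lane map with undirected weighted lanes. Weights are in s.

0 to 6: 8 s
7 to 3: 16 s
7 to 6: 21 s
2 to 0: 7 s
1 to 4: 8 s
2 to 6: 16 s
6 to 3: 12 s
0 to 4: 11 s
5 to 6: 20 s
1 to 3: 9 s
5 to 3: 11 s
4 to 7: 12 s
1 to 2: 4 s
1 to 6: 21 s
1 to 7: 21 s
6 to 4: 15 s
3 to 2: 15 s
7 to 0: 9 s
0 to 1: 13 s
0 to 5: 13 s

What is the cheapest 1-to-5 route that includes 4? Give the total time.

Best 1 to 4: 1–4 costing 8
Shortest 4→5: 4–0–5 = 24
Total via 4: 8 + 24 = 32 s.

32 s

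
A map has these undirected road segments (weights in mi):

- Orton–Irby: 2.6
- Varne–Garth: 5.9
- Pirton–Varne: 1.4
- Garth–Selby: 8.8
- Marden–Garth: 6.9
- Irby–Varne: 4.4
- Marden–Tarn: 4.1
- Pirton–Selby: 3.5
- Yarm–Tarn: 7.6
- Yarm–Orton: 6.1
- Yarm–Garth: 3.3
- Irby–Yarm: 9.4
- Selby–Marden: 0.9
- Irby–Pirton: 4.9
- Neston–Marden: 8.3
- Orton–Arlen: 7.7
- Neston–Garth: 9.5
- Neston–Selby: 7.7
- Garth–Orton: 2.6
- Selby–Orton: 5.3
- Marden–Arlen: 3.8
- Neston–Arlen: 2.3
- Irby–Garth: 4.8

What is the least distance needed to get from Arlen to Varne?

9.6 mi

Compare a few routes:
Arlen - Orton - Irby - Varne: 7.7+2.6+4.4 = 14.7
Arlen - Neston - Selby - Pirton - Varne: 2.3+7.7+3.5+1.4 = 14.9
Arlen - Marden - Selby - Pirton - Varne: 3.8+0.9+3.5+1.4 = 9.6
The minimum is 9.6 mi via Arlen - Marden - Selby - Pirton - Varne.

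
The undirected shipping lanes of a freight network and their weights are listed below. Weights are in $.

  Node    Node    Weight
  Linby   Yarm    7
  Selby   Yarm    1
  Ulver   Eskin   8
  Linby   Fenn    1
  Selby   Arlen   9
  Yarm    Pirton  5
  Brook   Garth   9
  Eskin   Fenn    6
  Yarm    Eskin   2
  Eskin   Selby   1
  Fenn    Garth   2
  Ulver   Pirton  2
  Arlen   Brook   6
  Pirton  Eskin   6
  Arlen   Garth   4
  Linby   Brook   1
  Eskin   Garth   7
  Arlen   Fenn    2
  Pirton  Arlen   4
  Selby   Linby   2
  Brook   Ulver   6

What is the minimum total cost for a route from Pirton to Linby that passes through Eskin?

Best Pirton to Eskin: Pirton → Eskin costing 6
Best Eskin to Linby: Eskin → Selby → Linby costing 3
Total via Eskin: 6 + 3 = $9.

$9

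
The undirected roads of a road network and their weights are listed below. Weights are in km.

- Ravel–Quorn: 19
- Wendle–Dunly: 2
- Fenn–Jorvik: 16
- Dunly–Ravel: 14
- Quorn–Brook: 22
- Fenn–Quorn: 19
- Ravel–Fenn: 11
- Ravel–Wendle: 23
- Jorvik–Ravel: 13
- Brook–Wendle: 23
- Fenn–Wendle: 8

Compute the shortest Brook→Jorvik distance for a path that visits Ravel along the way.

52 km

Shortest Brook→Ravel: Brook–Wendle–Dunly–Ravel = 39
Shortest Ravel→Jorvik: Ravel–Jorvik = 13
Total via Ravel: 39 + 13 = 52 km.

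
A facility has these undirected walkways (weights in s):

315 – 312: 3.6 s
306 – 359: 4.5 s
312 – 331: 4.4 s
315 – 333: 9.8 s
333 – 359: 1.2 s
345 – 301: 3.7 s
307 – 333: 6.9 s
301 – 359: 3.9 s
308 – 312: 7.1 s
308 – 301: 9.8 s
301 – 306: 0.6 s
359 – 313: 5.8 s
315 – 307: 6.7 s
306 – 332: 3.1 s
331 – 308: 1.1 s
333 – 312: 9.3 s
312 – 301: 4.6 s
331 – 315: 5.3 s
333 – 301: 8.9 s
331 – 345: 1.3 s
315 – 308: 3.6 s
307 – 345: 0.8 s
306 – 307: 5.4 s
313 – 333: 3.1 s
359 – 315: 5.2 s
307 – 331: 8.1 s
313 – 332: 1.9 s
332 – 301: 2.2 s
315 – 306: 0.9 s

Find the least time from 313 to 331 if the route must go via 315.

10.3 s

Shortest 313→315: 313–332–301–306–315 = 5.6
Best 315 to 331: 315–308–331 costing 4.7
Total via 315: 5.6 + 4.7 = 10.3 s.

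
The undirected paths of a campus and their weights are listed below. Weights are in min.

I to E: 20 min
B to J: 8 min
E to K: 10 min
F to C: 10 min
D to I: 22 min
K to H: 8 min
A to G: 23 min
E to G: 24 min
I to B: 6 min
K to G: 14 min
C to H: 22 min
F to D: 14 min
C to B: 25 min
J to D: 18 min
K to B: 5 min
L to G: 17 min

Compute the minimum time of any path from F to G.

Enumerating some paths:
F - D - I - B - K - G: 14+22+6+5+14 = 61
F - C - H - K - G: 10+22+8+14 = 54
F - C - H - K - E - G: 10+22+8+10+24 = 74
F - D - J - B - K - G: 14+18+8+5+14 = 59
The minimum is 54 min via F - C - H - K - G.

54 min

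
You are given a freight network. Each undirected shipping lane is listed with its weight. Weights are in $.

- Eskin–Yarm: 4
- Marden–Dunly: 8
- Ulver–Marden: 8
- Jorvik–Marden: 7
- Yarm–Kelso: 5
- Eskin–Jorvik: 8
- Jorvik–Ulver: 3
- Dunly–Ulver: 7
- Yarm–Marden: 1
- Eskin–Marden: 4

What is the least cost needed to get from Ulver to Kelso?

Compare a few routes:
Ulver–Jorvik–Marden–Yarm–Kelso: 3+7+1+5 = 16
Ulver–Marden–Yarm–Kelso: 8+1+5 = 14
The minimum is $14 via Ulver–Marden–Yarm–Kelso.

$14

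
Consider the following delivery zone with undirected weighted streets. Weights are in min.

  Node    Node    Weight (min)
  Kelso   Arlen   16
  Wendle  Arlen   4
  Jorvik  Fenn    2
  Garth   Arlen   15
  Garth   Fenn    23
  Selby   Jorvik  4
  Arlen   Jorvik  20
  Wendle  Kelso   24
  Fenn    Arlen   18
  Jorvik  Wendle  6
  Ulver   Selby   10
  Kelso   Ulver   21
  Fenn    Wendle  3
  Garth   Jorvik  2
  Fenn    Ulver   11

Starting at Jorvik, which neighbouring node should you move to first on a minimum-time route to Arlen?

Fenn

Enumerating some paths:
Jorvik - Fenn - Wendle - Arlen: 2+3+4 = 9
Jorvik - Wendle - Arlen: 6+4 = 10
The minimum is 9 min via Jorvik - Fenn - Wendle - Arlen.
So from Jorvik the first move is to Fenn.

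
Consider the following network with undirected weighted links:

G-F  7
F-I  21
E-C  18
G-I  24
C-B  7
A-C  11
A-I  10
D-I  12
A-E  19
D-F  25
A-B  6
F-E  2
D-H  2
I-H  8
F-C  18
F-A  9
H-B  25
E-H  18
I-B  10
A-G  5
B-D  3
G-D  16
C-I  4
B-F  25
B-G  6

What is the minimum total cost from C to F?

Settle nodes by increasing distance from C:
C: 0
I: 4  (via C)
B: 7  (via C)
D: 10  (via B)
A: 11  (via C)
H: 12  (via I)
G: 13  (via B)
E: 18  (via C)
F: 18  (via C)
Shortest route: C–F = 18.

18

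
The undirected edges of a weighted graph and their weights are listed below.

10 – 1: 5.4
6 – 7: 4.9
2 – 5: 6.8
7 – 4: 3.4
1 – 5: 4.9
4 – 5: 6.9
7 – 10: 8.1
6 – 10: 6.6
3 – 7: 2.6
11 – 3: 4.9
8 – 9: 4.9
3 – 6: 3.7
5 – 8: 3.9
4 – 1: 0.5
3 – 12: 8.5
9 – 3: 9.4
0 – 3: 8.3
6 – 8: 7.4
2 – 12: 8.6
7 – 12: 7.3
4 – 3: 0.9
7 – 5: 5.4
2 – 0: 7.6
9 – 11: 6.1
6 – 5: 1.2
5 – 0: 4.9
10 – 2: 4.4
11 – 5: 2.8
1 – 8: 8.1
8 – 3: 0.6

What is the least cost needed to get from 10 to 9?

Running Dijkstra from 10:
10: 0
2: 4.4  (via 10)
1: 5.4  (via 10)
4: 5.9  (via 1)
6: 6.6  (via 10)
3: 6.8  (via 4)
8: 7.4  (via 3)
5: 7.8  (via 6)
7: 8.1  (via 10)
11: 10.6  (via 5)
0: 12  (via 2)
9: 12.3  (via 8)
Shortest route: 10–1–4–3–8–9 = 12.3.

12.3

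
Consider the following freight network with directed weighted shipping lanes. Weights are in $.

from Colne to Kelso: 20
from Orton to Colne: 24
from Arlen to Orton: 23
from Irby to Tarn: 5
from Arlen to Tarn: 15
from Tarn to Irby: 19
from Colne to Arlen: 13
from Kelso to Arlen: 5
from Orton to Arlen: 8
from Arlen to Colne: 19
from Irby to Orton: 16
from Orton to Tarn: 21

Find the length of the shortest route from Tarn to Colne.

Shortest distances from Tarn:
Tarn: 0
Irby: 19  (via Tarn)
Orton: 35  (via Irby)
Arlen: 43  (via Orton)
Colne: 59  (via Orton)
Shortest route: Tarn–Irby–Orton–Colne = $59.

$59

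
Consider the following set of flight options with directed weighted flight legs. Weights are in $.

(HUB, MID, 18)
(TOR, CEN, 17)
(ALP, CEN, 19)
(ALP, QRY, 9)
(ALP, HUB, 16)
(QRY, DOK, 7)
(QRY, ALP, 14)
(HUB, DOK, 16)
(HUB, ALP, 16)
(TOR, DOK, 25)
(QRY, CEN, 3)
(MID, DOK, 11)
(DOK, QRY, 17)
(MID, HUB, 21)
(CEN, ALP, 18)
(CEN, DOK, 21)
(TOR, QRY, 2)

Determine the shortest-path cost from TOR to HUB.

Running Dijkstra from TOR:
TOR: 0
QRY: 2  (via TOR)
CEN: 5  (via QRY)
DOK: 9  (via QRY)
ALP: 16  (via QRY)
HUB: 32  (via ALP)
Shortest route: TOR → QRY → ALP → HUB = $32.

$32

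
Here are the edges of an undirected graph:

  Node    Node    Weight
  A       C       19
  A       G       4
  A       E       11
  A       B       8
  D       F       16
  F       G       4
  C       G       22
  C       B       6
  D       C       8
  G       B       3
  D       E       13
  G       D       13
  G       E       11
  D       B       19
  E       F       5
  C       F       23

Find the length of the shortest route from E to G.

9

Enumerating some paths:
E–A–G: 11+4 = 15
E–A–B–G: 11+8+3 = 22
E–G: 11 = 11
E–F–G: 5+4 = 9
Cheapest is E–F–G at 9.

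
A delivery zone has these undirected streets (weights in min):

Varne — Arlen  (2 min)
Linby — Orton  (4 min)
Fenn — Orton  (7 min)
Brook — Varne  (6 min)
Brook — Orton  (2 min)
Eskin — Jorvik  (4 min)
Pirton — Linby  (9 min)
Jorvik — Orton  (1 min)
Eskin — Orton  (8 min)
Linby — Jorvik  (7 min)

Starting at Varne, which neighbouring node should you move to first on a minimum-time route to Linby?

Brook

Enumerating some paths:
Varne–Brook–Orton–Eskin–Jorvik–Linby: 6+2+8+4+7 = 27
Varne–Brook–Orton–Jorvik–Linby: 6+2+1+7 = 16
Varne–Brook–Orton–Linby: 6+2+4 = 12
Cheapest is Varne–Brook–Orton–Linby at 12 min.
So from Varne the first move is to Brook.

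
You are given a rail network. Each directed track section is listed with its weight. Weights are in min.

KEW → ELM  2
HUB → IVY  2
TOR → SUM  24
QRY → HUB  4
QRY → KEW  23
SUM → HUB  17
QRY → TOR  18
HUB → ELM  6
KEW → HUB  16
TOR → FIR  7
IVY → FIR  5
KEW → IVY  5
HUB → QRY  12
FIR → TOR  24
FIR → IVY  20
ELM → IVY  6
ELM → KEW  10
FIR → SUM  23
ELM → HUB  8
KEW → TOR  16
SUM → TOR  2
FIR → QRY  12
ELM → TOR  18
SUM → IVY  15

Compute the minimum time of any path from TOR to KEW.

39 min

Compare a few routes:
TOR → SUM → HUB → ELM → KEW: 24+17+6+10 = 57
TOR → FIR → QRY → HUB → ELM → KEW: 7+12+4+6+10 = 39
TOR → FIR → SUM → HUB → ELM → KEW: 7+23+17+6+10 = 63
TOR → FIR → QRY → KEW: 7+12+23 = 42
Cheapest is TOR → FIR → QRY → HUB → ELM → KEW at 39 min.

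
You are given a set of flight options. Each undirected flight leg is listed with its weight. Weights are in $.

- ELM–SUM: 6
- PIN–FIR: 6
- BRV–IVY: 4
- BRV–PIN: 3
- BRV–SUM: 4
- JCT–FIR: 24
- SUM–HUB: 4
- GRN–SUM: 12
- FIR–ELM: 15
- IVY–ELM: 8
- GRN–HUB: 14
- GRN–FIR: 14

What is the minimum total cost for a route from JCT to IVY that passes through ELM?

Best JCT to ELM: JCT–FIR–ELM costing 39
Best ELM to IVY: ELM–IVY costing 8
Total via ELM: 39 + 8 = $47.

$47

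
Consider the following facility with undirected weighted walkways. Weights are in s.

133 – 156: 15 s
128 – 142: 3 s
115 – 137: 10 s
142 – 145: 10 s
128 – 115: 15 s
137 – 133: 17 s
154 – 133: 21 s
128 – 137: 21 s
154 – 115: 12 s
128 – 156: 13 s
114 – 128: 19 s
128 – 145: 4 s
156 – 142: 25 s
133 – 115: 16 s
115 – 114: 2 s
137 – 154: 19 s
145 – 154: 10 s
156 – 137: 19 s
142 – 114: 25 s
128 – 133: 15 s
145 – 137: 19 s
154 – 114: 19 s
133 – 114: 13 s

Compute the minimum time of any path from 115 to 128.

Settle nodes by increasing distance from 115:
115: 0
114: 2  (via 115)
137: 10  (via 115)
154: 12  (via 115)
128: 15  (via 115)
Shortest route: 115 → 128 = 15 s.

15 s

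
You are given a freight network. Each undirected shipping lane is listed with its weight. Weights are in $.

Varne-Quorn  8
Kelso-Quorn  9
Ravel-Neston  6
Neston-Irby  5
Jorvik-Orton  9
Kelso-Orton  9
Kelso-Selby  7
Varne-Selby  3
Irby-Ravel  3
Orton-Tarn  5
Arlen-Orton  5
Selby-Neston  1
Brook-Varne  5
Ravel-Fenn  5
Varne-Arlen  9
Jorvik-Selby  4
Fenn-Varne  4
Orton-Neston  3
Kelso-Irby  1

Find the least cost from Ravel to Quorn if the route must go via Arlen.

Best Ravel to Arlen: Ravel → Neston → Orton → Arlen costing 14
Shortest Arlen→Quorn: Arlen → Varne → Quorn = 17
Total via Arlen: 14 + 17 = $31.

$31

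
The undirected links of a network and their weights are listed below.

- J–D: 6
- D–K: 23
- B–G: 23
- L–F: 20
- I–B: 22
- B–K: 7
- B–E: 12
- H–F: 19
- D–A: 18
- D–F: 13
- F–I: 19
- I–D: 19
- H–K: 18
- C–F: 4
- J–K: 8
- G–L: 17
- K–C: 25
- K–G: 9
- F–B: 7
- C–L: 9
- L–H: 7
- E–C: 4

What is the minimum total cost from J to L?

32

Running Dijkstra from J:
J: 0
D: 6  (via J)
K: 8  (via J)
B: 15  (via K)
G: 17  (via K)
F: 19  (via D)
C: 23  (via F)
A: 24  (via D)
I: 25  (via D)
H: 26  (via K)
E: 27  (via B)
L: 32  (via C)
Shortest route: J → D → F → C → L = 32.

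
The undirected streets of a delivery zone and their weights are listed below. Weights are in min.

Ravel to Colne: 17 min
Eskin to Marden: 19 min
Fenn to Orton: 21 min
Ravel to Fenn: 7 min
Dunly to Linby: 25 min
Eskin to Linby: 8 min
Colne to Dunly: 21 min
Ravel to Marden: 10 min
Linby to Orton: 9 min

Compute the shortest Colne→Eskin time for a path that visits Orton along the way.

62 min

Best Colne to Orton: Colne–Ravel–Fenn–Orton costing 45
Shortest Orton→Eskin: Orton–Linby–Eskin = 17
Total via Orton: 45 + 17 = 62 min.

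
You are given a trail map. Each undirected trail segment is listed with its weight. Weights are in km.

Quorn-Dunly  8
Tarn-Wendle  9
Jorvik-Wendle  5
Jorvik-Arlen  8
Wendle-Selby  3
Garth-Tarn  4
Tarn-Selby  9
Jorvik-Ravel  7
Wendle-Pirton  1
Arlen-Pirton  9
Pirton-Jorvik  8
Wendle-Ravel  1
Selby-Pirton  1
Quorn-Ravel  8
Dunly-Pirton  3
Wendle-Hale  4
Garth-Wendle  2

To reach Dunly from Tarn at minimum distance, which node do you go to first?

Garth

Compare a few routes:
Tarn - Garth - Wendle - Pirton - Dunly: 4+2+1+3 = 10
Tarn - Garth - Wendle - Selby - Pirton - Dunly: 4+2+3+1+3 = 13
Tarn - Selby - Pirton - Dunly: 9+1+3 = 13
Tarn - Wendle - Pirton - Dunly: 9+1+3 = 13
The minimum is 10 km via Tarn - Garth - Wendle - Pirton - Dunly.
So from Tarn the first move is to Garth.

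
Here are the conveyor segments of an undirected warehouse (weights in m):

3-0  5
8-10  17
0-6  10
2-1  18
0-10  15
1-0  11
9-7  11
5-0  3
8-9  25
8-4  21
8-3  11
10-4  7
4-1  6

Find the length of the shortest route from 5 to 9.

44 m

Shortest distances from 5:
5: 0
0: 3  (via 5)
3: 8  (via 0)
6: 13  (via 0)
1: 14  (via 0)
10: 18  (via 0)
8: 19  (via 3)
4: 20  (via 1)
2: 32  (via 1)
9: 44  (via 8)
Shortest route: 5 → 0 → 3 → 8 → 9 = 44 m.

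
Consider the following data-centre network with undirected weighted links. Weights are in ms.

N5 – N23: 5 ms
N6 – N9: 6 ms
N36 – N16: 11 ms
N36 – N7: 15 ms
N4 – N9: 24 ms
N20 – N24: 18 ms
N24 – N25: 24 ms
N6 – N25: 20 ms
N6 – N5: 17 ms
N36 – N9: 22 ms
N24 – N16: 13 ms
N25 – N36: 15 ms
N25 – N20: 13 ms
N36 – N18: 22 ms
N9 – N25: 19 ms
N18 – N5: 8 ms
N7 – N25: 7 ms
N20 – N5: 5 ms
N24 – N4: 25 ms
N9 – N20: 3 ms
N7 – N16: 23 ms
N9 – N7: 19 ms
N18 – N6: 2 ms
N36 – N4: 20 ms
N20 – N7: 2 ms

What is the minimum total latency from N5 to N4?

32 ms

Candidate routes:
N5 → N18 → N6 → N9 → N4: 8+2+6+24 = 40
N5 → N20 → N9 → N4: 5+3+24 = 32
The minimum is 32 ms via N5 → N20 → N9 → N4.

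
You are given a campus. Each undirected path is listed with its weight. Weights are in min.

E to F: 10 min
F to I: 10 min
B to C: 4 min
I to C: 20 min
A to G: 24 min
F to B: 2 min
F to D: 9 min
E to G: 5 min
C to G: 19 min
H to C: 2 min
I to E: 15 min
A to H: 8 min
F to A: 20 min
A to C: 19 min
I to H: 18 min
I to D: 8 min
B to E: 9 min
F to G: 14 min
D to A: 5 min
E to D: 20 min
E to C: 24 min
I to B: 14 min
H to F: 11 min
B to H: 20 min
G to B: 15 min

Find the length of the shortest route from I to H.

18 min

Compare a few routes:
I - B - C - H: 14+4+2 = 20
I - H: 18 = 18
I - D - A - H: 8+5+8 = 21
I - F - H: 10+11 = 21
The minimum is 18 min via I - H.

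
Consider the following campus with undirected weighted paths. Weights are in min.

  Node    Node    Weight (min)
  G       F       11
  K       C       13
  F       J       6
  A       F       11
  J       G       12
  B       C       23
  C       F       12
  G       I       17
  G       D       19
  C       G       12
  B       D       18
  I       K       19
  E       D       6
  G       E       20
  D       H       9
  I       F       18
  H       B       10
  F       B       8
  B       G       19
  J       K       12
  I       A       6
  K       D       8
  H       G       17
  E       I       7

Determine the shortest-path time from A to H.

28 min

Shortest distances from A:
A: 0
I: 6  (via A)
F: 11  (via A)
E: 13  (via I)
J: 17  (via F)
B: 19  (via F)
D: 19  (via E)
G: 22  (via F)
C: 23  (via F)
K: 25  (via I)
H: 28  (via D)
Shortest route: A → I → E → D → H = 28 min.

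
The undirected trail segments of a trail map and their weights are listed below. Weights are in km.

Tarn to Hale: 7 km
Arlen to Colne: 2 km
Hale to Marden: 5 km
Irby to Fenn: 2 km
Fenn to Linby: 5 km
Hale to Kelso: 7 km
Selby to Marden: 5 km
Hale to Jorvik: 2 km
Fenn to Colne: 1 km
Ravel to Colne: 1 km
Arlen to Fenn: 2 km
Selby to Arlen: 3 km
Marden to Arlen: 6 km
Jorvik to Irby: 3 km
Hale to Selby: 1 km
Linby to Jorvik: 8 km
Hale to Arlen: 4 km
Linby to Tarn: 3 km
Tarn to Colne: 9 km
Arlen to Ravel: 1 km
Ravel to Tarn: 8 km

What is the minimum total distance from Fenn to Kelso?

Shortest distances from Fenn:
Fenn: 0
Colne: 1  (via Fenn)
Arlen: 2  (via Fenn)
Irby: 2  (via Fenn)
Ravel: 2  (via Colne)
Jorvik: 5  (via Irby)
Selby: 5  (via Arlen)
Linby: 5  (via Fenn)
Hale: 6  (via Arlen)
Marden: 8  (via Arlen)
Tarn: 8  (via Linby)
Kelso: 13  (via Hale)
Shortest route: Fenn–Arlen–Hale–Kelso = 13 km.

13 km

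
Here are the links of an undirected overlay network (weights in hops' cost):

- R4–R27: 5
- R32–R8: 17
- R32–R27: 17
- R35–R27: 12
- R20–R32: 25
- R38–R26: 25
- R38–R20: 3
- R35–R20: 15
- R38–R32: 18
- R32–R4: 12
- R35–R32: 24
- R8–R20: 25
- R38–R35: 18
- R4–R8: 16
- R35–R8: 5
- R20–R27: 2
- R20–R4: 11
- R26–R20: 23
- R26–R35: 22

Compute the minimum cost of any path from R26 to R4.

30 hops' cost

Shortest distances from R26:
R26: 0
R35: 22  (via R26)
R20: 23  (via R26)
R38: 25  (via R26)
R27: 25  (via R20)
R8: 27  (via R35)
R4: 30  (via R27)
Shortest route: R26–R20–R27–R4 = 30 hops' cost.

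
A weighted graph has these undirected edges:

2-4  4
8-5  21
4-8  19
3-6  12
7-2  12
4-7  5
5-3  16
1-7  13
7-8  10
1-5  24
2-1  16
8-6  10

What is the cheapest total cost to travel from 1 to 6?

33

Running Dijkstra from 1:
1: 0
7: 13  (via 1)
2: 16  (via 1)
4: 18  (via 7)
8: 23  (via 7)
5: 24  (via 1)
6: 33  (via 8)
Shortest route: 1–7–8–6 = 33.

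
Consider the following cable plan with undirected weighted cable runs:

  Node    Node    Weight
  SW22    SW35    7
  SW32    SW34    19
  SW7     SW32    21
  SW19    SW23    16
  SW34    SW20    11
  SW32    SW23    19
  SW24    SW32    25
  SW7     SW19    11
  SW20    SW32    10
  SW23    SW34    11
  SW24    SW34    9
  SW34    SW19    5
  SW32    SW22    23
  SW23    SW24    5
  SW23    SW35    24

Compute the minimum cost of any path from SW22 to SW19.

Compare a few routes:
SW22 - SW35 - SW23 - SW19: 7+24+16 = 47
SW22 - SW32 - SW20 - SW34 - SW19: 23+10+11+5 = 49
SW22 - SW35 - SW23 - SW24 - SW34 - SW19: 7+24+5+9+5 = 50
Cheapest is SW22 - SW35 - SW23 - SW19 at 47.

47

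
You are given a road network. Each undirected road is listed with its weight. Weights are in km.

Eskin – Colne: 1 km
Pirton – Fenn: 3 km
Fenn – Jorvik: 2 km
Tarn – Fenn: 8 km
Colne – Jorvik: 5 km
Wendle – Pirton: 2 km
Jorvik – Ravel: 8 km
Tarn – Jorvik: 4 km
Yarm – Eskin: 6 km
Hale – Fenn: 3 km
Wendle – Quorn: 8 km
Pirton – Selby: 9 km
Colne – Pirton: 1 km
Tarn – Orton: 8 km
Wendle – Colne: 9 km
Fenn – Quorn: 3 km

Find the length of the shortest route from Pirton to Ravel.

Enumerating some paths:
Pirton - Wendle - Quorn - Fenn - Jorvik - Ravel: 2+8+3+2+8 = 23
Pirton - Fenn - Jorvik - Ravel: 3+2+8 = 13
Pirton - Colne - Jorvik - Ravel: 1+5+8 = 14
Cheapest is Pirton - Fenn - Jorvik - Ravel at 13 km.

13 km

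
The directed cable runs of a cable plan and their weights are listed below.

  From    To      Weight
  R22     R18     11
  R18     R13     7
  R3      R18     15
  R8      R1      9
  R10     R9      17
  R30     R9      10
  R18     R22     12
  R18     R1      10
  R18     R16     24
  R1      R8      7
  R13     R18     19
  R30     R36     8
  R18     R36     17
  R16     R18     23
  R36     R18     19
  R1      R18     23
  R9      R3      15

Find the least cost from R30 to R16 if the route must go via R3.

Shortest R30→R3: R30–R9–R3 = 25
Best R3 to R16: R3–R18–R16 costing 39
Total via R3: 25 + 39 = 64.

64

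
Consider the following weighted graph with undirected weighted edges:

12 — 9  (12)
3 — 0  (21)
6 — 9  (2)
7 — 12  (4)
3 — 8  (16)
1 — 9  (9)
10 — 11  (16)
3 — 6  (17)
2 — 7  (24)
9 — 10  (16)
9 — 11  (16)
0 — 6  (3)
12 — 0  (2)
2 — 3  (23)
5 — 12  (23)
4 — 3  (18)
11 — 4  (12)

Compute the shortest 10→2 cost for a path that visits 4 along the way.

Shortest 10→4: 10 → 11 → 4 = 28
Best 4 to 2: 4 → 3 → 2 costing 41
Total via 4: 28 + 41 = 69.

69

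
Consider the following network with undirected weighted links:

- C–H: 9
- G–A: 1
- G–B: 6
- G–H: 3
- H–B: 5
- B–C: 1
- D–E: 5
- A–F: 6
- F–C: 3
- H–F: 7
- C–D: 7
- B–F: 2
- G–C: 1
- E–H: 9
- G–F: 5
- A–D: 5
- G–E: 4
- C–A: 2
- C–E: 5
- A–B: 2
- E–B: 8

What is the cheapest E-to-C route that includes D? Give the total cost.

12

Best E to D: E → D costing 5
Best D to C: D → C costing 7
Total via D: 5 + 7 = 12.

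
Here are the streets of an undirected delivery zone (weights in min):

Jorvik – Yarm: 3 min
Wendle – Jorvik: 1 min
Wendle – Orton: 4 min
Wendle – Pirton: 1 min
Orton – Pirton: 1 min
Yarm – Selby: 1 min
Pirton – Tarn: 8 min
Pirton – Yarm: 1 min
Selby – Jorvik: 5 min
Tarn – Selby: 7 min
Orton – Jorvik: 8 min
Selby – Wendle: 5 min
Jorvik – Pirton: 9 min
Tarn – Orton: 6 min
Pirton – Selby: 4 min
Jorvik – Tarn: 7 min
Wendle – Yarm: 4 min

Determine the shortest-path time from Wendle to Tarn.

8 min

Shortest distances from Wendle:
Wendle: 0
Jorvik: 1  (via Wendle)
Pirton: 1  (via Wendle)
Yarm: 2  (via Pirton)
Orton: 2  (via Pirton)
Selby: 3  (via Yarm)
Tarn: 8  (via Jorvik)
Shortest route: Wendle–Jorvik–Tarn = 8 min.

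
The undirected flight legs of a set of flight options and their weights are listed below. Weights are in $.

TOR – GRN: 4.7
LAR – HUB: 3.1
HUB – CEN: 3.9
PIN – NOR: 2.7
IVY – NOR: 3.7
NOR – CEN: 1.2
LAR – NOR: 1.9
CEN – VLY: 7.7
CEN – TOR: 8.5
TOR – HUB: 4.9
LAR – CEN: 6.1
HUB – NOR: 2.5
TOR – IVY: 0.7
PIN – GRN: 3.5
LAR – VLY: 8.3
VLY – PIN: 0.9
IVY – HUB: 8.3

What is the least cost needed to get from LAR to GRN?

$8.1

Shortest distances from LAR:
LAR: 0
NOR: 1.9  (via LAR)
HUB: 3.1  (via LAR)
CEN: 3.1  (via NOR)
PIN: 4.6  (via NOR)
VLY: 5.5  (via PIN)
IVY: 5.6  (via NOR)
TOR: 6.3  (via IVY)
GRN: 8.1  (via PIN)
Shortest route: LAR → NOR → PIN → GRN = $8.1.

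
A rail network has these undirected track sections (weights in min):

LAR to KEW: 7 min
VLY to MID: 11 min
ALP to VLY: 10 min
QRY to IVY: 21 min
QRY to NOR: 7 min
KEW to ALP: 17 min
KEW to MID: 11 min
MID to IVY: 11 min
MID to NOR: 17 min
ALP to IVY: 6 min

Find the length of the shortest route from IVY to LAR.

Candidate routes:
IVY–MID–VLY–ALP–KEW–LAR: 11+11+10+17+7 = 56
IVY–MID–KEW–LAR: 11+11+7 = 29
IVY–ALP–VLY–MID–KEW–LAR: 6+10+11+11+7 = 45
IVY–ALP–KEW–LAR: 6+17+7 = 30
Cheapest is IVY–MID–KEW–LAR at 29 min.

29 min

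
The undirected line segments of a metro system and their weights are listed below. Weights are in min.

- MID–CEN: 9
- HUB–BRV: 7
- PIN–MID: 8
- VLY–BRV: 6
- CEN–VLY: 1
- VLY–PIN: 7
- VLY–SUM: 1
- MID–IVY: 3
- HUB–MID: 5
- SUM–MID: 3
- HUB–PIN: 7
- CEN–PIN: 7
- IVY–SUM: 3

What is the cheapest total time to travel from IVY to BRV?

Settle nodes by increasing distance from IVY:
IVY: 0
MID: 3  (via IVY)
SUM: 3  (via IVY)
VLY: 4  (via SUM)
CEN: 5  (via VLY)
HUB: 8  (via MID)
BRV: 10  (via VLY)
Shortest route: IVY–SUM–VLY–BRV = 10 min.

10 min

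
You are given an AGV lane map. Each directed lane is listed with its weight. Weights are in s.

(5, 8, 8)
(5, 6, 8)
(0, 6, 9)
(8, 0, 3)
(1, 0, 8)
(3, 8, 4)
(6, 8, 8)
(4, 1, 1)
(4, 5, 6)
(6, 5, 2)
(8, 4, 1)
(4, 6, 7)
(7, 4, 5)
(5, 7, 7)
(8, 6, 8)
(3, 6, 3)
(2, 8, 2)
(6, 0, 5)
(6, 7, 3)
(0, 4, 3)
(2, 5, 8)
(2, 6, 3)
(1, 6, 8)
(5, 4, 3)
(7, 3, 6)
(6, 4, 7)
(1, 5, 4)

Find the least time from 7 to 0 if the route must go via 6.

14 s

Shortest 7→6: 7 → 3 → 6 = 9
Shortest 6→0: 6 → 0 = 5
Total via 6: 9 + 5 = 14 s.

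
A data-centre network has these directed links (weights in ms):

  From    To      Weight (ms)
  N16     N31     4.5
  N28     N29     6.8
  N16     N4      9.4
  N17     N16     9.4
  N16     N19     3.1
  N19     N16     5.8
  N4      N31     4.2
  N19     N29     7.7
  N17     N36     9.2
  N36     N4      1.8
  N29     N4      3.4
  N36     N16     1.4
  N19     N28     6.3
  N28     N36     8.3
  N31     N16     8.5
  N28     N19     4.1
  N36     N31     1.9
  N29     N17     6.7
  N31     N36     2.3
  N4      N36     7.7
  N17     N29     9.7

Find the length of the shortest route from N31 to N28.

13.1 ms

Candidate routes:
N31 → N36 → N16 → N19 → N28: 2.3+1.4+3.1+6.3 = 13.1
N31 → N16 → N19 → N28: 8.5+3.1+6.3 = 17.9
Cheapest is N31 → N36 → N16 → N19 → N28 at 13.1 ms.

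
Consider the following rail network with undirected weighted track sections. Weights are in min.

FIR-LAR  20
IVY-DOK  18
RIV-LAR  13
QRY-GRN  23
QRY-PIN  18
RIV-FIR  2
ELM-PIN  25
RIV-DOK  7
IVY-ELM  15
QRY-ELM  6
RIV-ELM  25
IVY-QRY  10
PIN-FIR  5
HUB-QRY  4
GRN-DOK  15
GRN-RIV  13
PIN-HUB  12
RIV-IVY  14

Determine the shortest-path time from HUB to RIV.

19 min

Settle nodes by increasing distance from HUB:
HUB: 0
QRY: 4  (via HUB)
ELM: 10  (via QRY)
PIN: 12  (via HUB)
IVY: 14  (via QRY)
FIR: 17  (via PIN)
RIV: 19  (via FIR)
Shortest route: HUB → PIN → FIR → RIV = 19 min.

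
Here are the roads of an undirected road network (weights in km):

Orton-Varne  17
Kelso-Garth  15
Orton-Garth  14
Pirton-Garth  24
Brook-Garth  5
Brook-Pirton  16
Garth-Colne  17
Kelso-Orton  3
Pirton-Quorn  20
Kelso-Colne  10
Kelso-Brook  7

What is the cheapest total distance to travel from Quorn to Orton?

Settle nodes by increasing distance from Quorn:
Quorn: 0
Pirton: 20  (via Quorn)
Brook: 36  (via Pirton)
Garth: 41  (via Brook)
Kelso: 43  (via Brook)
Orton: 46  (via Kelso)
Shortest route: Quorn–Pirton–Brook–Kelso–Orton = 46 km.

46 km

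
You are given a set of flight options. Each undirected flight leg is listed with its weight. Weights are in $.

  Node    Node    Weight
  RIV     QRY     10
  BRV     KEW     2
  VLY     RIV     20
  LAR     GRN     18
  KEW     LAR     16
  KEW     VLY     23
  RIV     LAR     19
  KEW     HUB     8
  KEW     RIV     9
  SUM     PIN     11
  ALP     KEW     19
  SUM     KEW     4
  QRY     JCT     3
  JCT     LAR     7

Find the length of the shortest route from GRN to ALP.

Settle nodes by increasing distance from GRN:
GRN: 0
LAR: 18  (via GRN)
JCT: 25  (via LAR)
QRY: 28  (via JCT)
KEW: 34  (via LAR)
BRV: 36  (via KEW)
RIV: 37  (via LAR)
SUM: 38  (via KEW)
HUB: 42  (via KEW)
PIN: 49  (via SUM)
ALP: 53  (via KEW)
Shortest route: GRN → LAR → KEW → ALP = $53.

$53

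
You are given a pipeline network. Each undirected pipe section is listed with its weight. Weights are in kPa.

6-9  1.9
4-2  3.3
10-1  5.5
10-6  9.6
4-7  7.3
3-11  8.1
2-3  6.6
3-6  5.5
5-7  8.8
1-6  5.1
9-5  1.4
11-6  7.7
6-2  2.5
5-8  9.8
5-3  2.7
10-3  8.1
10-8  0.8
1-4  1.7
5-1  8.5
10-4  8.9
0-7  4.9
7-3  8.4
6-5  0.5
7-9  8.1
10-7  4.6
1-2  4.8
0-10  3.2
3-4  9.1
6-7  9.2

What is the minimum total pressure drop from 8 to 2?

Shortest distances from 8:
8: 0
10: 0.8  (via 8)
0: 4  (via 10)
7: 5.4  (via 10)
1: 6.3  (via 10)
4: 8  (via 1)
3: 8.9  (via 10)
5: 9.8  (via 8)
6: 10.3  (via 5)
2: 11.1  (via 1)
Shortest route: 8–10–1–2 = 11.1 kPa.

11.1 kPa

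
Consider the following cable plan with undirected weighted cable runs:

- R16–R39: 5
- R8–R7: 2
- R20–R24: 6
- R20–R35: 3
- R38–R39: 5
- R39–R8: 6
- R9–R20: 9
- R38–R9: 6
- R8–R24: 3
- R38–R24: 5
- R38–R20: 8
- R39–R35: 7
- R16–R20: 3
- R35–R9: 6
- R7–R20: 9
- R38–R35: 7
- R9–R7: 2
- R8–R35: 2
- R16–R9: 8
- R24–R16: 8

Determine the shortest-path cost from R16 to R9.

8

Candidate routes:
R16 → R9: 8 = 8
R16 → R20 → R35 → R8 → R7 → R9: 3+3+2+2+2 = 12
R16 → R20 → R35 → R9: 3+3+6 = 12
R16 → R20 → R9: 3+9 = 12
Cheapest is R16 → R9 at 8.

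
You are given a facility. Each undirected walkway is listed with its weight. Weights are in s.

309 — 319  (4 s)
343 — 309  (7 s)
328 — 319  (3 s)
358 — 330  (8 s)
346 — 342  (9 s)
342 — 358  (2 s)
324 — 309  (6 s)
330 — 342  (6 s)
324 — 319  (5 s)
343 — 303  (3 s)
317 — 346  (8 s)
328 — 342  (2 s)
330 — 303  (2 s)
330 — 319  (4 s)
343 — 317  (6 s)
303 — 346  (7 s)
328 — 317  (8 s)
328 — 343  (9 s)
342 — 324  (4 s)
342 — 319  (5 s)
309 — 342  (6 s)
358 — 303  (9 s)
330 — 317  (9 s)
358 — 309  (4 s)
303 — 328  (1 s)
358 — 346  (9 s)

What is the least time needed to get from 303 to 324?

7 s

Running Dijkstra from 303:
303: 0
328: 1  (via 303)
330: 2  (via 303)
343: 3  (via 303)
342: 3  (via 328)
319: 4  (via 328)
358: 5  (via 342)
346: 7  (via 303)
324: 7  (via 342)
Shortest route: 303 → 328 → 342 → 324 = 7 s.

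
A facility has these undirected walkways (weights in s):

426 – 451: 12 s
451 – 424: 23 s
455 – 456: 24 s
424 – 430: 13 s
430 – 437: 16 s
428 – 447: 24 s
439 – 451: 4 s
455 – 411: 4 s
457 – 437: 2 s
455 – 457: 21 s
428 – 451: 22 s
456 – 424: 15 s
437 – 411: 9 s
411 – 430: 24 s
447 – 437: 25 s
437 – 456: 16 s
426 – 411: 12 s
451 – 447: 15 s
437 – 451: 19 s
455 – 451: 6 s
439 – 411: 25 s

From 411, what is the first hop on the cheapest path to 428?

455

Candidate routes:
411–426–451–428: 12+12+22 = 46
411–455–451–428: 4+6+22 = 32
Cheapest is 411–455–451–428 at 32 s.
So from 411 the first move is to 455.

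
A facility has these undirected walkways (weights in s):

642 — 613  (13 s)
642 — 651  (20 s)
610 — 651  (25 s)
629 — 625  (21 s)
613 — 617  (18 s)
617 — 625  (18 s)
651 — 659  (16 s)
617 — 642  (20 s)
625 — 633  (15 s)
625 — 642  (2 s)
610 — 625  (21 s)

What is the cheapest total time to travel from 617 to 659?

56 s

Enumerating some paths:
617 → 642 → 651 → 659: 20+20+16 = 56
617 → 613 → 642 → 651 → 659: 18+13+20+16 = 67
617 → 642 → 625 → 610 → 651 → 659: 20+2+21+25+16 = 84
617 → 625 → 610 → 651 → 659: 18+21+25+16 = 80
Cheapest is 617 → 642 → 651 → 659 at 56 s.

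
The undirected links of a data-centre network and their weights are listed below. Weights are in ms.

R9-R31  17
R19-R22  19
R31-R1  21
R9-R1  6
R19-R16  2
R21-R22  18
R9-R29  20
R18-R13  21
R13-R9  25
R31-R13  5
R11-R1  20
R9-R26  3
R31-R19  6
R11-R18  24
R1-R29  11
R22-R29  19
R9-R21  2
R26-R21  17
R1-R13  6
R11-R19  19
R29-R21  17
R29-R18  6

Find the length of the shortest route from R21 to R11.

Settle nodes by increasing distance from R21:
R21: 0
R9: 2  (via R21)
R26: 5  (via R9)
R1: 8  (via R9)
R13: 14  (via R1)
R29: 17  (via R21)
R22: 18  (via R21)
R31: 19  (via R9)
R18: 23  (via R29)
R19: 25  (via R31)
R16: 27  (via R19)
R11: 28  (via R1)
Shortest route: R21 → R9 → R1 → R11 = 28 ms.

28 ms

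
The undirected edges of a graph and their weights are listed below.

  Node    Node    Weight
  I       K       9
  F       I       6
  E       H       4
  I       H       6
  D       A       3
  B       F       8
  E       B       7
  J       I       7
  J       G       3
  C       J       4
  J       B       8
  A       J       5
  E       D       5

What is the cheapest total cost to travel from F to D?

20

Candidate routes:
F → I → J → A → D: 6+7+5+3 = 21
F → I → H → E → D: 6+6+4+5 = 21
F → B → E → D: 8+7+5 = 20
F → B → J → A → D: 8+8+5+3 = 24
The minimum is 20 via F → B → E → D.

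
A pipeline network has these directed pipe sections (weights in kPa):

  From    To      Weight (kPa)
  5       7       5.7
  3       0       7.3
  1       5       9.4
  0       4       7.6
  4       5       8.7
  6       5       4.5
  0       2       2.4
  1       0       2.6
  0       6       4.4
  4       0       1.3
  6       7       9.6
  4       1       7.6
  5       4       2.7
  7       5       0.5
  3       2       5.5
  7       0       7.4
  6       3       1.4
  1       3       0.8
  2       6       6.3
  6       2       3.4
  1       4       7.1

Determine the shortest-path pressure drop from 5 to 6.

Shortest distances from 5:
5: 0
4: 2.7  (via 5)
0: 4  (via 4)
7: 5.7  (via 5)
2: 6.4  (via 0)
6: 8.4  (via 0)
Shortest route: 5–4–0–6 = 8.4 kPa.

8.4 kPa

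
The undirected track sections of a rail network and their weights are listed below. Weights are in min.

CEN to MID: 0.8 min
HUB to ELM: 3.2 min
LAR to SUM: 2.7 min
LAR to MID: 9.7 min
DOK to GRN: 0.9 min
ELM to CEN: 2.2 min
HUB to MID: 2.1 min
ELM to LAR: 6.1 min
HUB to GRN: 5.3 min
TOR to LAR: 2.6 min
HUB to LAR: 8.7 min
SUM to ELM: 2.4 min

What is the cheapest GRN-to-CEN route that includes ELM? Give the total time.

Best GRN to ELM: GRN → HUB → ELM costing 8.5
Best ELM to CEN: ELM → CEN costing 2.2
Total via ELM: 8.5 + 2.2 = 10.7 min.

10.7 min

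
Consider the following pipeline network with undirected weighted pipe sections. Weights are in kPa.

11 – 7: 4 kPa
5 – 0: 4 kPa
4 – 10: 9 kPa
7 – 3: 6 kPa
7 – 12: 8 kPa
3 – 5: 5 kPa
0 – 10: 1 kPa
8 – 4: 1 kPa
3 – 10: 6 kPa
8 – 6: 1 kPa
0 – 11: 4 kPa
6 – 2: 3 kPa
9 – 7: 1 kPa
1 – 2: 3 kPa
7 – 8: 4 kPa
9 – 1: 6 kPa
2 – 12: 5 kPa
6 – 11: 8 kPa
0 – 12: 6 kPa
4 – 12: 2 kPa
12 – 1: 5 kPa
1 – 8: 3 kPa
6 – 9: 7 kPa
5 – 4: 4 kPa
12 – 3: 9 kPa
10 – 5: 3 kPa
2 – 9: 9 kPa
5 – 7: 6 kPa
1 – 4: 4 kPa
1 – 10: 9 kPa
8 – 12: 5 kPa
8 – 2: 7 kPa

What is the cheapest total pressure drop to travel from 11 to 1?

11 kPa

Compare a few routes:
11 - 6 - 8 - 1: 8+1+3 = 12
11 - 7 - 8 - 4 - 1: 4+4+1+4 = 13
11 - 7 - 9 - 1: 4+1+6 = 11
Cheapest is 11 - 7 - 9 - 1 at 11 kPa.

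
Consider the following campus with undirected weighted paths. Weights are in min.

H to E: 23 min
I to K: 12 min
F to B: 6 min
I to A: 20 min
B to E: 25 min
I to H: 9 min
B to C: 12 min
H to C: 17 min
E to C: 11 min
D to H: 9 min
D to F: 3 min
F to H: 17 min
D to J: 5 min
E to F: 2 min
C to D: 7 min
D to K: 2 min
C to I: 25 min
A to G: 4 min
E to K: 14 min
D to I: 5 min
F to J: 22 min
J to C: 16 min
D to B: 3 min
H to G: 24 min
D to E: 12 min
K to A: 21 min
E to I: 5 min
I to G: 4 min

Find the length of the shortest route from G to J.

Compare a few routes:
G → I → E → F → D → J: 4+5+2+3+5 = 19
G → I → E → F → B → D → J: 4+5+2+6+3+5 = 25
G → I → D → J: 4+5+5 = 14
G → I → K → D → J: 4+12+2+5 = 23
The minimum is 14 min via G → I → D → J.

14 min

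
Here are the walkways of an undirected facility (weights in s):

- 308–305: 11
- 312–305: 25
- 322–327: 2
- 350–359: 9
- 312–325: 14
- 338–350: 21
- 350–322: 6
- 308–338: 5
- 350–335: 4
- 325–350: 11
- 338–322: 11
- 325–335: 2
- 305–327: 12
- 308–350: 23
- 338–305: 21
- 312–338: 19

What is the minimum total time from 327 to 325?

Compare a few routes:
327–322–350–335–325: 2+6+4+2 = 14
327–322–350–325: 2+6+11 = 19
Cheapest is 327–322–350–335–325 at 14 s.

14 s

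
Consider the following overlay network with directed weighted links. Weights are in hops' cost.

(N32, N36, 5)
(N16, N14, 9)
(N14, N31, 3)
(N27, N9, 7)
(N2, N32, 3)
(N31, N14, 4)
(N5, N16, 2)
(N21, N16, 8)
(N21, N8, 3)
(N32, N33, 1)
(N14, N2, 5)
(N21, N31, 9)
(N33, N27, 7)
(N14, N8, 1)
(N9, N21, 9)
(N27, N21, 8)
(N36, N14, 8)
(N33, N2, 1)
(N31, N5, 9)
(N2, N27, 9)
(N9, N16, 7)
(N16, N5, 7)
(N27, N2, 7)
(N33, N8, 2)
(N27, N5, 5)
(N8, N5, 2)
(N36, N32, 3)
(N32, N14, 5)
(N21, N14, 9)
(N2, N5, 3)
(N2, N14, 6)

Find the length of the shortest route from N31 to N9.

Enumerating some paths:
N31 → N14 → N2 → N32 → N33 → N27 → N9: 4+5+3+1+7+7 = 27
N31 → N14 → N2 → N27 → N9: 4+5+9+7 = 25
Cheapest is N31 → N14 → N2 → N27 → N9 at 25 hops' cost.

25 hops' cost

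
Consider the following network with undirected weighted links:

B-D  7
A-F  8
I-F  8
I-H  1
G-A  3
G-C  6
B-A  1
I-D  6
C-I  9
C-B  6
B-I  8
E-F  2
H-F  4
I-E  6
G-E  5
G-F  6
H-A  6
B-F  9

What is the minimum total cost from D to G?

11

Candidate routes:
D - I - H - A - G: 6+1+6+3 = 16
D - I - H - F - G: 6+1+4+6 = 17
D - B - A - G: 7+1+3 = 11
The minimum is 11 via D - B - A - G.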